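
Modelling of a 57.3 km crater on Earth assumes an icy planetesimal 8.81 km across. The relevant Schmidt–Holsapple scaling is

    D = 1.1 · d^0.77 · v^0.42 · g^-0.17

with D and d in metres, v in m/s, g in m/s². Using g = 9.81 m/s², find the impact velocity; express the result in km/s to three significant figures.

Rearranging for v: v = [D / (1.1 · 8810^0.77 · 9.81^-0.17)]^(1/0.42).
D = 57300 m.
8810^0.77 = 1091
9.81^-0.17 = 0.6783
Denominator = 1.1 × 1091 × 0.6783 = 814.0
D / 814.0 = 57300 / 814.0 = 70.39
v = 70.39^(1/0.42) = 70.39^2.381 = 25057 m/s

v ≈ 25.1 km/s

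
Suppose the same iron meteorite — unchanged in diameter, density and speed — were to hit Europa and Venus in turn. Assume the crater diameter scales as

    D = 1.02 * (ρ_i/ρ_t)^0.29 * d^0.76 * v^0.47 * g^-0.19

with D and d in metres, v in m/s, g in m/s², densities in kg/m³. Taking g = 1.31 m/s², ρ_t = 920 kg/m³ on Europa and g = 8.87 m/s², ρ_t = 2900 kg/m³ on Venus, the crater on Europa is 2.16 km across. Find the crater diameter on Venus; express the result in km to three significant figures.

The impactor-only factors (d, v, ρ_i) cancel in the ratio, leaving D_Venus/D_Europa = (g_Venus/g_Europa)^-0.19 · (ρ_t,Europa/ρ_t,Venus)^0.29.
(8.87/1.31)^-0.19 = 6.771^-0.19 = 0.6953
(920/2900)^0.29 = 0.3172^0.29 = 0.7168
Ratio = 0.6953 × 0.7168 = 0.4984
D_Venus = 0.4984 × 2.16 km = 1.08 km

D ≈ 1.08 km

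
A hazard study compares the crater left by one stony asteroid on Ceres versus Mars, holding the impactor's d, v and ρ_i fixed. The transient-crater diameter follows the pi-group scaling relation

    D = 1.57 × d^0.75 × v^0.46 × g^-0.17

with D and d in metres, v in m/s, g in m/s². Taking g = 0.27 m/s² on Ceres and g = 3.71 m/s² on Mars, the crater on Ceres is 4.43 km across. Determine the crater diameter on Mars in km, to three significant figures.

All impactor-dependent factors cancel in the ratio, leaving D_Mars/D_Ceres = (g_Mars/g_Ceres)^-0.17.
(3.71/0.27)^-0.17 = 13.74^-0.17 = 0.6405
D_Mars = 0.6405 × 4.43 km = 2.84 km

D ≈ 2.84 km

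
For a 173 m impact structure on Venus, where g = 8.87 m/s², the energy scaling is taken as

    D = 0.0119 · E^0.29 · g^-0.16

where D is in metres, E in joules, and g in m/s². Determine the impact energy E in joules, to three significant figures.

E ≈ 7.52 × 10^14 J

Rearranging: E = [D / (0.0119 · g^-0.16)]^(1/0.29).
g^-0.16 = 8.87^-0.16 = 0.7052
D / (0.0119 × 0.7052) = 173 / (8.392 × 10^-3) = 2.061 × 10^4
E = (2.061 × 10^4)^3.4483 = 7.520 × 10^14 J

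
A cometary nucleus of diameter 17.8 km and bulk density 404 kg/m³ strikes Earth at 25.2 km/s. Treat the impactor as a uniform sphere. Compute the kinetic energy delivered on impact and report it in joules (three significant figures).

d = 17800 m; v = 25200 m/s.
Mass m = (π/6) ρ d³ = (π/6) × 404 × (17800)³ = 1.193 × 10^15 kg
E = ½ m v² = 0.5 × 1.193 × 10^15 × (25200)² = 3.788 × 10^23 J

E ≈ 3.79 × 10^23 J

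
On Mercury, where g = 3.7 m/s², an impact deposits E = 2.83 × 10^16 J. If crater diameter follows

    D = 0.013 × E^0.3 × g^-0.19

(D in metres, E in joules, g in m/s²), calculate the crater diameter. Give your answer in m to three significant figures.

D ≈ 874 m

E^0.3 = (2.83 × 10^16)^0.3 = 8.621 × 10^4
g^-0.19 = 3.7^-0.19 = 0.7799
D = 0.013 × 8.621 × 10^4 × 0.7799 = 874.1 m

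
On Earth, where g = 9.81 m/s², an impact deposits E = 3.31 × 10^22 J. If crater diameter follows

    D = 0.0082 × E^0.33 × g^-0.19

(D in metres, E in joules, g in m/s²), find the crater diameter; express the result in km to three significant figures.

E^0.33 = (3.31 × 10^22)^0.33 = 2.701 × 10^7
g^-0.19 = 9.81^-0.19 = 0.6480
D = 0.0082 × 2.701 × 10^7 × 0.6480 = 1.435 × 10^5 m
   = 143.5 km

D ≈ 144 km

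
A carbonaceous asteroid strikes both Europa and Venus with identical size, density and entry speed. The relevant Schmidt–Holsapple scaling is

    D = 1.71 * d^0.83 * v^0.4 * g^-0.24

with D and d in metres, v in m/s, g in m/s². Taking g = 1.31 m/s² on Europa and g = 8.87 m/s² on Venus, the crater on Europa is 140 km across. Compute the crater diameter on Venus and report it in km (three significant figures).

All impactor-dependent factors cancel in the ratio, leaving D_Venus/D_Europa = (g_Venus/g_Europa)^-0.24.
(8.87/1.31)^-0.24 = 6.771^-0.24 = 0.6319
D_Venus = 0.6319 × 140 km = 88.5 km

D ≈ 88.5 km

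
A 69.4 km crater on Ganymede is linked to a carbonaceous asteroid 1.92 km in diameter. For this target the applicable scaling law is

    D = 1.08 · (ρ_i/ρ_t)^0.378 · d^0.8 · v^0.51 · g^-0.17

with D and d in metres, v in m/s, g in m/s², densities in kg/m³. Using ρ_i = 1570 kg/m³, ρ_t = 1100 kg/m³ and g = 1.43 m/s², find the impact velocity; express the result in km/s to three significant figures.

v ≈ 16.4 km/s

Rearranging for v: v = [D / (1.08 · (1570/1100)^0.378 · 1920^0.8 · 1.43^-0.17)]^(1/0.51).
D = 69400 m.
(1570/1100)^0.378 = 1.144
1920^0.8 = 423.3
1.43^-0.17 = 0.9410
Denominator = 1.08 × 1.144 × 423.3 × 0.9410 = 492.1
D / 492.1 = 69400 / 492.1 = 141.0
v = 141.0^(1/0.51) = 141.0^1.9608 = 16375 m/s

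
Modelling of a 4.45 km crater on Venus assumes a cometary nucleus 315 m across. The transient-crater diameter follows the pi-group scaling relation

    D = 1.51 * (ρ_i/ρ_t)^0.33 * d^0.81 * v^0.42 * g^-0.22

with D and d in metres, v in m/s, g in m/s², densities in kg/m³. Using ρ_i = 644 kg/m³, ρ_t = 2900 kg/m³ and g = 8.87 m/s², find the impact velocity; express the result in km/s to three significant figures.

v ≈ 28.3 km/s

Rearranging for v: v = [D / (1.51 · (644/2900)^0.33 · 315^0.81 · 8.87^-0.22)]^(1/0.42).
D = 4450 m.
(644/2900)^0.33 = 0.6086
315^0.81 = 105.6
8.87^-0.22 = 0.6187
Denominator = 1.51 × 0.6086 × 105.6 × 0.6187 = 60.04
D / 60.04 = 4450 / 60.04 = 74.12
v = 74.12^(1/0.42) = 74.12^2.381 = 28335 m/s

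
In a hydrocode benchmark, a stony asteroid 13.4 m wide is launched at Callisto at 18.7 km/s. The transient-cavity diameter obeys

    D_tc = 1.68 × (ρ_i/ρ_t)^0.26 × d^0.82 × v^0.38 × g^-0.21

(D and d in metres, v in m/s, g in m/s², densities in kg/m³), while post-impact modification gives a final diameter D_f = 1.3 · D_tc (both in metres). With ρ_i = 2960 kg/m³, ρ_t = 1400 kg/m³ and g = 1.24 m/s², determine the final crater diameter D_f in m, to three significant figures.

D_f ≈ 895 m

v = 18700 m/s.
(ρ_i/ρ_t)^0.26 = (2960/1400)^0.26 = 1.215
d^0.82 = 13.4^0.82 = 8.399
v^0.38 = 18700^0.38 = 42.00
g^-0.21 = 1.24^-0.21 = 0.9558
D_tc = 1.68 × 1.215 × 8.399 × 42.00 × 0.9558 = 688.2 m
D_f = 1.3 × 688.2 = 894.7 m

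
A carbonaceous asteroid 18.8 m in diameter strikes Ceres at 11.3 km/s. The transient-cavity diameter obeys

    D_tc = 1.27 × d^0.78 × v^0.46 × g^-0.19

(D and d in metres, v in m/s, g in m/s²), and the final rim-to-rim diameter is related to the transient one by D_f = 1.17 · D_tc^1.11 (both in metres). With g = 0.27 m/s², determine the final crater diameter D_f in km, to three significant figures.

v = 11300 m/s.
d^0.78 = 18.8^0.78 = 9.859
v^0.46 = 11300^0.46 = 73.18
g^-0.19 = 0.27^-0.19 = 1.282
D_tc = 1.27 × 9.859 × 73.18 × 1.282 = 1175 m
D_f = 1.17 × (1175)^1.11 = 2992 m
     = 2.992 km

D_f ≈ 2.99 km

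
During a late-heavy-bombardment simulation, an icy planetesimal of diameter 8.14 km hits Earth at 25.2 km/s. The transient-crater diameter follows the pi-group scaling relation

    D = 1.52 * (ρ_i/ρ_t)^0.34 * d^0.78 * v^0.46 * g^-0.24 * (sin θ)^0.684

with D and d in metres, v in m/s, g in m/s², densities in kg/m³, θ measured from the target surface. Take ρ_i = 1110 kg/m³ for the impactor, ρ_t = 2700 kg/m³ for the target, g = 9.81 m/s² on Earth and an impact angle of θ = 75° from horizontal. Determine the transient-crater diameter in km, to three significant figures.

D ≈ 75.4 km

In SI units: d = 8140 m, v = 25200 m/s.
(ρ_i/ρ_t)^0.34 = (1110/2700)^0.34 = 0.7392
d^0.78 = 8140^0.78 = 1123
v^0.46 = 25200^0.46 = 105.8
g^-0.24 = 9.81^-0.24 = 0.5781
(sin 75°)^0.684 = 0.9659^0.684 = 0.9765
D = 1.52 × 0.7392 × 1123 × 105.8 × 0.5781 × 0.9765 = 75361 m
   = 75.36 km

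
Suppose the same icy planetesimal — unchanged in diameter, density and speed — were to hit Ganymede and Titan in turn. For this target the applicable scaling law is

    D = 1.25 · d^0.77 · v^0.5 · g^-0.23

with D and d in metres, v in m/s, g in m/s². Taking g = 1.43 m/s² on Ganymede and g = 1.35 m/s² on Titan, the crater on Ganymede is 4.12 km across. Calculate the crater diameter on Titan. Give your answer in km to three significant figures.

D ≈ 4.17 km

All impactor-dependent factors cancel in the ratio, leaving D_Titan/D_Ganymede = (g_Titan/g_Ganymede)^-0.23.
(1.35/1.43)^-0.23 = 0.9441^-0.23 = 1.013
D_Titan = 1.013 × 4.12 km = 4.17 km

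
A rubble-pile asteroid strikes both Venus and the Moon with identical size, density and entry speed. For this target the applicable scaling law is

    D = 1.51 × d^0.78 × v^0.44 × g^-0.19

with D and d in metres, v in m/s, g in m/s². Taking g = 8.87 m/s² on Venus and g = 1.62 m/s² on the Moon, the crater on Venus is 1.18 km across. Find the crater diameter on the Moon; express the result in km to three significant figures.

All impactor-dependent factors cancel in the ratio, leaving D_Moon/D_Venus = (g_Moon/g_Venus)^-0.19.
(1.62/8.87)^-0.19 = 0.1826^-0.19 = 1.381
D_Moon = 1.381 × 1.18 km = 1.63 km

D ≈ 1.63 km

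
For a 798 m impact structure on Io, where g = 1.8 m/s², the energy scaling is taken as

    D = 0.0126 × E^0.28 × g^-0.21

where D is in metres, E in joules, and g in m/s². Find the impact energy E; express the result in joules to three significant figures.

Rearranging: E = [D / (0.0126 · g^-0.21)]^(1/0.28).
g^-0.21 = 1.8^-0.21 = 0.8839
D / (0.0126 × 0.8839) = 798 / (0.01114) = 7.163 × 10^4
E = (7.163 × 10^4)^3.5714 = 2.185 × 10^17 J

E ≈ 2.19 × 10^17 J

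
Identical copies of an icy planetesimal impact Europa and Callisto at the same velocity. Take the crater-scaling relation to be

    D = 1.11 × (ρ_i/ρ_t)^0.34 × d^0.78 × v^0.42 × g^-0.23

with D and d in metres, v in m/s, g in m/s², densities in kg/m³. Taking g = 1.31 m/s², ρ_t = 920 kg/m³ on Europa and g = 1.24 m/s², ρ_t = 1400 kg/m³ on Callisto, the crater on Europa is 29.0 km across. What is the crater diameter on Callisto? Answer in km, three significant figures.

The impactor-only factors (d, v, ρ_i) cancel in the ratio, leaving D_Callisto/D_Europa = (g_Callisto/g_Europa)^-0.23 · (ρ_t,Europa/ρ_t,Callisto)^0.34.
(1.24/1.31)^-0.23 = 0.9466^-0.23 = 1.013
(920/1400)^0.34 = 0.6571^0.34 = 0.8670
Ratio = 1.013 × 0.8670 = 0.8783
D_Callisto = 0.8783 × 29.0 km = 25.5 km

D ≈ 25.5 km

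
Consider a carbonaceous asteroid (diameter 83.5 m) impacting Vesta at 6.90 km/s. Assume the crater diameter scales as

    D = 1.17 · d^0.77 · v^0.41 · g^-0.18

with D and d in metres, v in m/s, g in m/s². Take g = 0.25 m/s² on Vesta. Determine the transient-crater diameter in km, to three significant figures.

D ≈ 1.70 km

In SI units: v = 6900 m/s.
d^0.77 = 83.5^0.77 = 30.18
v^0.41 = 6900^0.41 = 37.49
g^-0.18 = 0.25^-0.18 = 1.283
D = 1.17 × 30.18 × 37.49 × 1.283 = 1698 m
   = 1.698 km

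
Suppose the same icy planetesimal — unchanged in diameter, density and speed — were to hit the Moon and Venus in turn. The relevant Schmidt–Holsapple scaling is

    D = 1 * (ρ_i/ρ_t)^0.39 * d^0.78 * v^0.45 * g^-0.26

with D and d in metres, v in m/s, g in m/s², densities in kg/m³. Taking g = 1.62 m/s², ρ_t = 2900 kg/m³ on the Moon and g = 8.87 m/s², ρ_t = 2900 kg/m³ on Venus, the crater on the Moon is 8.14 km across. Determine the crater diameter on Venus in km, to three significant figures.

D ≈ 5.23 km

The impactor-only factors (d, v, ρ_i) cancel in the ratio, leaving D_Venus/D_Moon = (g_Venus/g_Moon)^-0.26 · (ρ_t,Moon/ρ_t,Venus)^0.39.
(8.87/1.62)^-0.26 = 5.475^-0.26 = 0.6427
(2900/2900)^0.39 = 1.000^0.39 = 1.000
Ratio = 0.6427 × 1.000 = 0.6427
D_Venus = 0.6427 × 8.14 km = 5.23 km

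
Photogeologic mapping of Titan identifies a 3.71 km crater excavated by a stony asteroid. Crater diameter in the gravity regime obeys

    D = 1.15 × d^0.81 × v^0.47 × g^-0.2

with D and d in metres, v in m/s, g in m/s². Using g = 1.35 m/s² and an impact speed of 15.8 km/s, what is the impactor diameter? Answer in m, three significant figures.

Rearranging for d: d = [D / (1.15 · 15800^0.47 · 1.35^-0.2)]^(1/0.81).
D = 3710 m.
15800^0.47 = 94.05
1.35^-0.2 = 0.9417
Denominator = 1.15 × 94.05 × 0.9417 = 101.9
D / 101.9 = 3710 / 101.9 = 36.41
d = 36.41^(1/0.81) = 36.41^1.2346 = 84.62 m

d ≈ 84.6 m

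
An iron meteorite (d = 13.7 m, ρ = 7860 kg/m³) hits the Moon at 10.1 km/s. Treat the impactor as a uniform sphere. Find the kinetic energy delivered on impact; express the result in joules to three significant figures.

E ≈ 5.40 × 10^14 J

v = 10100 m/s.
Mass m = (π/6) ρ d³ = (π/6) × 7860 × (13.7)³ = 1.058 × 10^7 kg
E = ½ m v² = 0.5 × 1.058 × 10^7 × (10100)² = 5.396 × 10^14 J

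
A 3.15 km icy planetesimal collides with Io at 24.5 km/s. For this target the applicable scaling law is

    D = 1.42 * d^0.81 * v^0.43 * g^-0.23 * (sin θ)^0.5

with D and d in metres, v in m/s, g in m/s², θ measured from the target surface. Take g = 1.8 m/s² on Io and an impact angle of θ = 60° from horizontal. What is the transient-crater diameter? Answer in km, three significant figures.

D ≈ 60.7 km

In SI units: d = 3150 m, v = 24500 m/s.
d^0.81 = 3150^0.81 = 681.8
v^0.43 = 24500^0.43 = 77.15
g^-0.23 = 1.8^-0.23 = 0.8735
(sin 60°)^0.5 = 0.8660^0.5 = 0.9306
D = 1.42 × 681.8 × 77.15 × 0.8735 × 0.9306 = 60717 m
   = 60.72 km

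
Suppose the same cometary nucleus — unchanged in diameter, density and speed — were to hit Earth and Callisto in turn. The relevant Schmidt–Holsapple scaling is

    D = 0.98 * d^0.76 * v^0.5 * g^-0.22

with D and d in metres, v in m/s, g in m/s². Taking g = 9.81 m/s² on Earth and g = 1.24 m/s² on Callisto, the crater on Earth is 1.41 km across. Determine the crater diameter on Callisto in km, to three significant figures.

All impactor-dependent factors cancel in the ratio, leaving D_Callisto/D_Earth = (g_Callisto/g_Earth)^-0.22.
(1.24/9.81)^-0.22 = 0.1264^-0.22 = 1.576
D_Callisto = 1.576 × 1.41 km = 2.22 km

D ≈ 2.22 km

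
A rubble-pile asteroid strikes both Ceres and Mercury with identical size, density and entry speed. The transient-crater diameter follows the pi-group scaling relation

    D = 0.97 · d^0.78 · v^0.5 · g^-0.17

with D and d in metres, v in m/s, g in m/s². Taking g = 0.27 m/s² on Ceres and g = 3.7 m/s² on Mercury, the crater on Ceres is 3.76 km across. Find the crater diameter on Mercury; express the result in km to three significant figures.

All impactor-dependent factors cancel in the ratio, leaving D_Mercury/D_Ceres = (g_Mercury/g_Ceres)^-0.17.
(3.7/0.27)^-0.17 = 13.70^-0.17 = 0.6409
D_Mercury = 0.6409 × 3.76 km = 2.41 km

D ≈ 2.41 km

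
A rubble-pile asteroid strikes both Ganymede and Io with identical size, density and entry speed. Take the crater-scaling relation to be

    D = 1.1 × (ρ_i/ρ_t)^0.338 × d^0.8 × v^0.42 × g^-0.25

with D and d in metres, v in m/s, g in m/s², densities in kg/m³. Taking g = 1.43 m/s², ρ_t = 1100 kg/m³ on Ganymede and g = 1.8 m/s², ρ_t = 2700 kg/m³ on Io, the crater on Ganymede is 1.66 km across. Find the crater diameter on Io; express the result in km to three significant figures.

The impactor-only factors (d, v, ρ_i) cancel in the ratio, leaving D_Io/D_Ganymede = (g_Io/g_Ganymede)^-0.25 · (ρ_t,Ganymede/ρ_t,Io)^0.338.
(1.8/1.43)^-0.25 = 1.259^-0.25 = 0.9440
(1100/2700)^0.338 = 0.4074^0.338 = 0.7382
Ratio = 0.9440 × 0.7382 = 0.6969
D_Io = 0.6969 × 1.66 km = 1.16 km

D ≈ 1.16 km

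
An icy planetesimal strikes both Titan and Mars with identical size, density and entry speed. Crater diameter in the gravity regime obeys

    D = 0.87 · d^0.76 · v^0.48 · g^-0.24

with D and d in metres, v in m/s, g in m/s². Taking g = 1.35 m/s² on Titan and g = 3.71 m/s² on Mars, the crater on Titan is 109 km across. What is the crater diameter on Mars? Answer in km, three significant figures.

All impactor-dependent factors cancel in the ratio, leaving D_Mars/D_Titan = (g_Mars/g_Titan)^-0.24.
(3.71/1.35)^-0.24 = 2.748^-0.24 = 0.7846
D_Mars = 0.7846 × 109 km = 85.5 km

D ≈ 85.5 km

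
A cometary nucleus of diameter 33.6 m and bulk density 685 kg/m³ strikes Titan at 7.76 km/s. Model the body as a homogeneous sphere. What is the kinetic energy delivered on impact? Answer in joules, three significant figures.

E ≈ 4.10 × 10^14 J

v = 7760 m/s.
Mass m = (π/6) ρ d³ = (π/6) × 685 × (33.6)³ = 1.361 × 10^7 kg
E = ½ m v² = 0.5 × 1.361 × 10^7 × (7760)² = 4.098 × 10^14 J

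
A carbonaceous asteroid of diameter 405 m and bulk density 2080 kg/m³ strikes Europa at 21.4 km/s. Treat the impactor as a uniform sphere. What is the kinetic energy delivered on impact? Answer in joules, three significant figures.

E ≈ 1.66 × 10^19 J

v = 21400 m/s.
Mass m = (π/6) ρ d³ = (π/6) × 2080 × (405)³ = 7.235 × 10^10 kg
E = ½ m v² = 0.5 × 7.235 × 10^10 × (21400)² = 1.657 × 10^19 J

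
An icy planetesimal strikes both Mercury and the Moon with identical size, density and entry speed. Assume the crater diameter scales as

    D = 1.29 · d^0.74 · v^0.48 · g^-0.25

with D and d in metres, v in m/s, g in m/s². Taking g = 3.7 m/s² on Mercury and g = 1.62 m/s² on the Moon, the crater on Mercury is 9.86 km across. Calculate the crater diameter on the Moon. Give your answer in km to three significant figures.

D ≈ 12.1 km

All impactor-dependent factors cancel in the ratio, leaving D_Moon/D_Mercury = (g_Moon/g_Mercury)^-0.25.
(1.62/3.7)^-0.25 = 0.4378^-0.25 = 1.229
D_Moon = 1.229 × 9.86 km = 12.1 km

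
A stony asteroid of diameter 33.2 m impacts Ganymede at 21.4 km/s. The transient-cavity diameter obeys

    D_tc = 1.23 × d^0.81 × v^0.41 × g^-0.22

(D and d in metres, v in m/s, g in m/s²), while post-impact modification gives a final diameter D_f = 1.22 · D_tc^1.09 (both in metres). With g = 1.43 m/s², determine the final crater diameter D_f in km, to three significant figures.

D_f ≈ 2.66 km

v = 21400 m/s.
d^0.81 = 33.2^0.81 = 17.07
v^0.41 = 21400^0.41 = 59.63
g^-0.22 = 1.43^-0.22 = 0.9243
D_tc = 1.23 × 17.07 × 59.63 × 0.9243 = 1157 m
D_f = 1.22 × (1157)^1.09 = 2663 m
     = 2.663 km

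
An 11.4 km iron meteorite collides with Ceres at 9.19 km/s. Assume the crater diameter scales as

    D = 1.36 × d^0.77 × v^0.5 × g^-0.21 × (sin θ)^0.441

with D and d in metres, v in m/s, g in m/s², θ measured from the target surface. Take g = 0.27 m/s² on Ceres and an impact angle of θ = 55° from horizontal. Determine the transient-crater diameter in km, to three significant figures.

In SI units: d = 11400 m, v = 9190 m/s.
d^0.77 = 11400^0.77 = 1330
v^0.5 = 9190^0.5 = 95.86
g^-0.21 = 0.27^-0.21 = 1.316
(sin 55°)^0.441 = 0.8192^0.441 = 0.9158
D = 1.36 × 1330 × 95.86 × 1.316 × 0.9158 = 2.090 × 10^5 m
   = 209.0 km

D ≈ 209 km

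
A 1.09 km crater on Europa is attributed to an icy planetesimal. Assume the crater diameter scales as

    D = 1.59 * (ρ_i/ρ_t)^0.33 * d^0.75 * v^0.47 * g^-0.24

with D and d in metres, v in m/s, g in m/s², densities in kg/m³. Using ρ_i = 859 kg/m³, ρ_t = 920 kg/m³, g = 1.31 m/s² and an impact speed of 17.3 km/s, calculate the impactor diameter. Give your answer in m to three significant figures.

Rearranging for d: d = [D / (1.59 · (859/920)^0.33 · 17300^0.47 · 1.31^-0.24)]^(1/0.75).
D = 1090 m.
(859/920)^0.33 = 0.9776
17300^0.47 = 98.15
1.31^-0.24 = 0.9372
Denominator = 1.59 × 0.9776 × 98.15 × 0.9372 = 143.0
D / 143.0 = 1090 / 143.0 = 7.622
d = 7.622^(1/0.75) = 7.622^1.3333 = 15.00 m

d ≈ 15.0 m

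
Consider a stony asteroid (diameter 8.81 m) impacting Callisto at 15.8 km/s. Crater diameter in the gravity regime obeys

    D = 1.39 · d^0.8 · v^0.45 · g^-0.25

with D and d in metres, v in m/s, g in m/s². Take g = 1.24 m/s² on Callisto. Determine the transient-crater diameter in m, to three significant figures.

In SI units: v = 15800 m/s.
d^0.8 = 8.81^0.8 = 5.701
v^0.45 = 15800^0.45 = 77.52
g^-0.25 = 1.24^-0.25 = 0.9476
D = 1.39 × 5.701 × 77.52 × 0.9476 = 582.1 m

D ≈ 582 m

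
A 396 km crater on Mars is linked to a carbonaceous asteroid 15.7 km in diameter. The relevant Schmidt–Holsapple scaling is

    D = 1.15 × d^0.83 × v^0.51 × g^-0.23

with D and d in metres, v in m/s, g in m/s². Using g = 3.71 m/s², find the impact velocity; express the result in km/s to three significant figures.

v ≈ 19.3 km/s

Rearranging for v: v = [D / (1.15 · 15700^0.83 · 3.71^-0.23)]^(1/0.51).
D = 396000 m.
15700^0.83 = 3038
3.71^-0.23 = 0.7397
Denominator = 1.15 × 3038 × 0.7397 = 2584
D / 2584 = 396000 / 2584 = 153.3
v = 153.3^(1/0.51) = 153.3^1.9608 = 19294 m/s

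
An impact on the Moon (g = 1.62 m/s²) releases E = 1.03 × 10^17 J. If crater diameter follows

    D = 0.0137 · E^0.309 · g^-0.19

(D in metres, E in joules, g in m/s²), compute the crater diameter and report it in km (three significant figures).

D ≈ 2.26 km

E^0.309 = (1.03 × 10^17)^0.309 = 1.807 × 10^5
g^-0.19 = 1.62^-0.19 = 0.9124
D = 0.0137 × 1.807 × 10^5 × 0.9124 = 2259 m
   = 2.259 km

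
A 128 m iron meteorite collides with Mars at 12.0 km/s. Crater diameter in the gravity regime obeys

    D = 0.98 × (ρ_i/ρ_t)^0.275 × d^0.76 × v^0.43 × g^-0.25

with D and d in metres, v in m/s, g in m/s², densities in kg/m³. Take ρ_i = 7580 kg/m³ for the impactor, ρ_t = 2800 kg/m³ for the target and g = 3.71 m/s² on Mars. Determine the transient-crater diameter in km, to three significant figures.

In SI units: v = 12000 m/s.
(ρ_i/ρ_t)^0.275 = (7580/2800)^0.275 = 1.315
d^0.76 = 128^0.76 = 39.95
v^0.43 = 12000^0.43 = 56.76
g^-0.25 = 3.71^-0.25 = 0.7205
D = 0.98 × 1.315 × 39.95 × 56.76 × 0.7205 = 2105 m
   = 2.105 km

D ≈ 2.11 km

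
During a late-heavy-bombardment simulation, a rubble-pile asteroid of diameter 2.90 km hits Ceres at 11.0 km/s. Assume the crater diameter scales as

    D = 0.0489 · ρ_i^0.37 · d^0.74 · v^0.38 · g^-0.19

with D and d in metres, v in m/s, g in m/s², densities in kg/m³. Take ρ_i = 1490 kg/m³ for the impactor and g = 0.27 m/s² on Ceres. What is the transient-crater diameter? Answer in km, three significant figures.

In SI units: d = 2900 m, v = 11000 m/s.
ρ_i^0.37 = 1490^0.37 = 14.93
d^0.74 = 2900^0.74 = 364.9
v^0.38 = 11000^0.38 = 34.33
g^-0.19 = 0.27^-0.19 = 1.282
D = 0.0489 × 14.93 × 364.9 × 34.33 × 1.282 = 11725 m
   = 11.72 km

D ≈ 11.7 km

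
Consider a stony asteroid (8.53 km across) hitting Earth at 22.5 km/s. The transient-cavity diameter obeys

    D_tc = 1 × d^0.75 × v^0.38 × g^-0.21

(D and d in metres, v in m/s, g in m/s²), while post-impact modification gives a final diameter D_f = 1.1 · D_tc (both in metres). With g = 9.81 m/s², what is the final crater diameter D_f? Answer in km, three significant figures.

D_f ≈ 27.2 km

In SI: d = 8530 m, v = 22500 m/s.
d^0.75 = 8530^0.75 = 887.6
v^0.38 = 22500^0.38 = 45.06
g^-0.21 = 9.81^-0.21 = 0.6191
D_tc = 1 × 887.6 × 45.06 × 0.6191 = 24760 m
D_f = 1.1 × 24760 = 27236 m
     = 27.24 km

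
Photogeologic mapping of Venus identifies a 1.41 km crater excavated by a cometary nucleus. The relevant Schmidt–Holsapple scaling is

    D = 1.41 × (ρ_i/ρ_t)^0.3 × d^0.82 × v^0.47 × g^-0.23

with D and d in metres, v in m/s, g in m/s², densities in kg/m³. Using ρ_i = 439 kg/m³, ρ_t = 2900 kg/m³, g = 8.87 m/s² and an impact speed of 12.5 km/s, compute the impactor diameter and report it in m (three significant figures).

d ≈ 75.2 m

Rearranging for d: d = [D / (1.41 · (439/2900)^0.3 · 12500^0.47 · 8.87^-0.23)]^(1/0.82).
D = 1410 m.
(439/2900)^0.3 = 0.5676
12500^0.47 = 84.25
8.87^-0.23 = 0.6053
Denominator = 1.41 × 0.5676 × 84.25 × 0.6053 = 40.81
D / 40.81 = 1410 / 40.81 = 34.55
d = 34.55^(1/0.82) = 34.55^1.2195 = 75.19 m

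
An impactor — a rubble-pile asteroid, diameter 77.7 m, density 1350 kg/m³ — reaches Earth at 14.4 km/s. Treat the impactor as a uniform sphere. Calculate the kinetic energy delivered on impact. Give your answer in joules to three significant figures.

E ≈ 3.44 × 10^16 J

v = 14400 m/s.
Mass m = (π/6) ρ d³ = (π/6) × 1350 × (77.7)³ = 3.316 × 10^8 kg
E = ½ m v² = 0.5 × 3.316 × 10^8 × (14400)² = 3.438 × 10^16 J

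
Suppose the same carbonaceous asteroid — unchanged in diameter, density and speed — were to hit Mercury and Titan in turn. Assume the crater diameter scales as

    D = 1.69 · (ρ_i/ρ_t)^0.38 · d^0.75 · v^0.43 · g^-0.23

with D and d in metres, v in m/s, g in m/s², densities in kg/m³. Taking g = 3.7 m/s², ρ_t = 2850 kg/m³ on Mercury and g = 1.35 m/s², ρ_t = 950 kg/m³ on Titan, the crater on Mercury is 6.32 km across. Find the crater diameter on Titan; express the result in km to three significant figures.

The impactor-only factors (d, v, ρ_i) cancel in the ratio, leaving D_Titan/D_Mercury = (g_Titan/g_Mercury)^-0.23 · (ρ_t,Mercury/ρ_t,Titan)^0.38.
(1.35/3.7)^-0.23 = 0.3649^-0.23 = 1.261
(2850/950)^0.38 = 3.000^0.38 = 1.518
Ratio = 1.261 × 1.518 = 1.914
D_Titan = 1.914 × 6.32 km = 12.1 km

D ≈ 12.1 km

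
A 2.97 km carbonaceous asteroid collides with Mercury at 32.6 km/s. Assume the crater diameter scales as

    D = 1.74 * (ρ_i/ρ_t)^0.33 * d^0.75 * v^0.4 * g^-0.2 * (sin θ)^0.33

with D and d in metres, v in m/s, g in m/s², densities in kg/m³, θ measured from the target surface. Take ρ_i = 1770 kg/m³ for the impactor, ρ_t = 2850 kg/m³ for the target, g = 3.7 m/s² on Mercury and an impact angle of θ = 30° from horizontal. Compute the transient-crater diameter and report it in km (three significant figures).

In SI units: d = 2970 m, v = 32600 m/s.
(ρ_i/ρ_t)^0.33 = (1770/2850)^0.33 = 0.8545
d^0.75 = 2970^0.75 = 402.3
v^0.4 = 32600^0.4 = 63.87
g^-0.2 = 3.7^-0.2 = 0.7698
(sin 30°)^0.33 = 0.5000^0.33 = 0.7955
D = 1.74 × 0.8545 × 402.3 × 63.87 × 0.7698 × 0.7955 = 23395 m
   = 23.40 km

D ≈ 23.4 km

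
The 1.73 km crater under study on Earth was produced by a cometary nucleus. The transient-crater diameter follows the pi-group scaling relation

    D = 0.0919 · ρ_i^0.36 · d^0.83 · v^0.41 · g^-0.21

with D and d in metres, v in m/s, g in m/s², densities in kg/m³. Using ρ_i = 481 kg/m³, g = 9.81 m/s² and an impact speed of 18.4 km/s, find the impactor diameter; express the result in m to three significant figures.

d ≈ 135 m

Rearranging for d: d = [D / (0.0919 · 481^0.36 · 18400^0.41 · 9.81^-0.21)]^(1/0.83).
D = 1730 m.
481^0.36 = 9.238
18400^0.41 = 56.05
9.81^-0.21 = 0.6191
Denominator = 0.0919 × 9.238 × 56.05 × 0.6191 = 29.46
D / 29.46 = 1730 / 29.46 = 58.72
d = 58.72^(1/0.83) = 58.72^1.2048 = 135.2 m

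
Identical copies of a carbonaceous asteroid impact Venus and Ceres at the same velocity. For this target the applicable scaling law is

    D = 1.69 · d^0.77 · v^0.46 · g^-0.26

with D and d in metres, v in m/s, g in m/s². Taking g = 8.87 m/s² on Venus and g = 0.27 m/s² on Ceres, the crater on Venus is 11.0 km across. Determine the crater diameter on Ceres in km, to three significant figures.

D ≈ 27.3 km

All impactor-dependent factors cancel in the ratio, leaving D_Ceres/D_Venus = (g_Ceres/g_Venus)^-0.26.
(0.27/8.87)^-0.26 = 0.03044^-0.26 = 2.479
D_Ceres = 2.479 × 11.0 km = 27.3 km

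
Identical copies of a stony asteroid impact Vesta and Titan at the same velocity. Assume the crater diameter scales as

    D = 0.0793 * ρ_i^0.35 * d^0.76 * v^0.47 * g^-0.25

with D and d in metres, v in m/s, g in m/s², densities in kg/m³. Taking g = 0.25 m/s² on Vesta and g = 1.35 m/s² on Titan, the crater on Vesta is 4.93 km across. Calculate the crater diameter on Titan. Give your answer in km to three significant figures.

D ≈ 3.23 km

All impactor-dependent factors cancel in the ratio, leaving D_Titan/D_Vesta = (g_Titan/g_Vesta)^-0.25.
(1.35/0.25)^-0.25 = 5.400^-0.25 = 0.6560
D_Titan = 0.6560 × 4.93 km = 3.23 km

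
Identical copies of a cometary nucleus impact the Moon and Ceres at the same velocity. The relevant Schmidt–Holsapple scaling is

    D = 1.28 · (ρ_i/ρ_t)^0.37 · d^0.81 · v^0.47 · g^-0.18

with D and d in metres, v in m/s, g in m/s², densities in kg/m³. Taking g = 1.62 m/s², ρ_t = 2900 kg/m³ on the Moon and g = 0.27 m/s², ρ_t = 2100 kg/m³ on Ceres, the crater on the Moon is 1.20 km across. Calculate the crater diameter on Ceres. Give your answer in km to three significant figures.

D ≈ 1.87 km

The impactor-only factors (d, v, ρ_i) cancel in the ratio, leaving D_Ceres/D_Moon = (g_Ceres/g_Moon)^-0.18 · (ρ_t,Moon/ρ_t,Ceres)^0.37.
(0.27/1.62)^-0.18 = 0.1667^-0.18 = 1.381
(2900/2100)^0.37 = 1.381^0.37 = 1.127
Ratio = 1.381 × 1.127 = 1.556
D_Ceres = 1.556 × 1.20 km = 1.87 km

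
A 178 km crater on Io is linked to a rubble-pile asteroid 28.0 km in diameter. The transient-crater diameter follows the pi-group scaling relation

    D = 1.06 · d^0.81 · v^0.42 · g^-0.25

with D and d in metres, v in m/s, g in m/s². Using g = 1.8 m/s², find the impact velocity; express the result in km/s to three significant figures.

v ≈ 10.4 km/s

Rearranging for v: v = [D / (1.06 · 28000^0.81 · 1.8^-0.25)]^(1/0.42).
D = 178000 m.
28000^0.81 = 4001
1.8^-0.25 = 0.8633
Denominator = 1.06 × 4001 × 0.8633 = 3661
D / 3661 = 178000 / 3661 = 48.62
v = 48.62^(1/0.42) = 48.62^2.381 = 10383 m/s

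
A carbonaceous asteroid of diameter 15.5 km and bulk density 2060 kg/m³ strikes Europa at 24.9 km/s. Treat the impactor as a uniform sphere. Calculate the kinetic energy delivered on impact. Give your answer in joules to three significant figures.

d = 15500 m; v = 24900 m/s.
Mass m = (π/6) ρ d³ = (π/6) × 2060 × (15500)³ = 4.017 × 10^15 kg
E = ½ m v² = 0.5 × 4.017 × 10^15 × (24900)² = 1.245 × 10^24 J

E ≈ 1.25 × 10^24 J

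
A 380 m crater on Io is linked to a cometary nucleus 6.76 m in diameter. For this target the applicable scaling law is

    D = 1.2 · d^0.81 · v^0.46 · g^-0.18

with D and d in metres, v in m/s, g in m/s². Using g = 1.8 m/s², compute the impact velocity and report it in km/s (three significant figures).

v ≈ 11.9 km/s

Rearranging for v: v = [D / (1.2 · 6.76^0.81 · 1.8^-0.18)]^(1/0.46).
6.76^0.81 = 4.702
1.8^-0.18 = 0.8996
Denominator = 1.2 × 4.702 × 0.8996 = 5.076
D / 5.076 = 380 / 5.076 = 74.86
v = 74.86^(1/0.46) = 74.86^2.1739 = 11869 m/s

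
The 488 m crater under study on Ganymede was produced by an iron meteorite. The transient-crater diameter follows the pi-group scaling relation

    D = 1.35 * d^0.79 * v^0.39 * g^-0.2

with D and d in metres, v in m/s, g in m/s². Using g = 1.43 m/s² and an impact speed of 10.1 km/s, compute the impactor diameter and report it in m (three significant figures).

Rearranging for d: d = [D / (1.35 · 10100^0.39 · 1.43^-0.2)]^(1/0.79).
10100^0.39 = 36.45
1.43^-0.2 = 0.9310
Denominator = 1.35 × 36.45 × 0.9310 = 45.81
D / 45.81 = 488 / 45.81 = 10.65
d = 10.65^(1/0.79) = 10.65^1.2658 = 19.97 m

d ≈ 20.0 m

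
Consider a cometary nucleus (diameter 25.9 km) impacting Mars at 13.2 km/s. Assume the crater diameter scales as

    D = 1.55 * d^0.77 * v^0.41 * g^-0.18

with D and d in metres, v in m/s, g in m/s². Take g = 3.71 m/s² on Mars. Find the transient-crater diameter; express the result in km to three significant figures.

D ≈ 150 km

In SI units: d = 25900 m, v = 13200 m/s.
d^0.77 = 25900^0.77 = 2502
v^0.41 = 13200^0.41 = 48.91
g^-0.18 = 3.71^-0.18 = 0.7898
D = 1.55 × 2502 × 48.91 × 0.7898 = 1.498 × 10^5 m
   = 149.8 km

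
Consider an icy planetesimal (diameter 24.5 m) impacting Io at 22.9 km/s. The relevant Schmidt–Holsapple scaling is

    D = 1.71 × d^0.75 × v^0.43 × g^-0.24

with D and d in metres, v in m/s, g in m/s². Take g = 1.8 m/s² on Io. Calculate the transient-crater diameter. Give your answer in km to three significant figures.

D ≈ 1.23 km

In SI units: v = 22900 m/s.
d^0.75 = 24.5^0.75 = 11.01
v^0.43 = 22900^0.43 = 74.94
g^-0.24 = 1.8^-0.24 = 0.8684
D = 1.71 × 11.01 × 74.94 × 0.8684 = 1225 m
   = 1.225 km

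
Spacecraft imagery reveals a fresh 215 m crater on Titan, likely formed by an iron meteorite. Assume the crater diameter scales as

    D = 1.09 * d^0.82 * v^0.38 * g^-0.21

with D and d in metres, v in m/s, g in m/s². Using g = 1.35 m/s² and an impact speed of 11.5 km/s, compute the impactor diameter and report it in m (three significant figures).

d ≈ 8.92 m

Rearranging for d: d = [D / (1.09 · 11500^0.38 · 1.35^-0.21)]^(1/0.82).
11500^0.38 = 34.92
1.35^-0.21 = 0.9389
Denominator = 1.09 × 34.92 × 0.9389 = 35.74
D / 35.74 = 215 / 35.74 = 6.016
d = 6.016^(1/0.82) = 6.016^1.2195 = 8.920 m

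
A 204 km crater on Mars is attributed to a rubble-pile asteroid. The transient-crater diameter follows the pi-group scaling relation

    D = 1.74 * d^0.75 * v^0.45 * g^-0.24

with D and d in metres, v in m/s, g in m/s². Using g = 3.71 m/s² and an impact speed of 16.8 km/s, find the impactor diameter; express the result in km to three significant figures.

d ≈ 25.5 km

Rearranging for d: d = [D / (1.74 · 16800^0.45 · 3.71^-0.24)]^(1/0.75).
D = 204000 m.
16800^0.45 = 79.69
3.71^-0.24 = 0.7300
Denominator = 1.74 × 79.69 × 0.7300 = 101.2
D / 101.2 = 204000 / 101.2 = 2016
d = 2016^(1/0.75) = 2016^1.3333 = 25461 m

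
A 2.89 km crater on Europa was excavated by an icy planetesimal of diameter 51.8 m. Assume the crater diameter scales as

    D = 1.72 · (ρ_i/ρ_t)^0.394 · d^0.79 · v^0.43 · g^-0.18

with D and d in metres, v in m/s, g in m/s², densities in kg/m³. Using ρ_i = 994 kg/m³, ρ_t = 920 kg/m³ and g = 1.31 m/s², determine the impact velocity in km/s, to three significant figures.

Rearranging for v: v = [D / (1.72 · (994/920)^0.394 · 51.8^0.79 · 1.31^-0.18)]^(1/0.43).
D = 2890 m.
(994/920)^0.394 = 1.031
51.8^0.79 = 22.61
1.31^-0.18 = 0.9526
Denominator = 1.72 × 1.031 × 22.61 × 0.9526 = 38.19
D / 38.19 = 2890 / 38.19 = 75.67
v = 75.67^(1/0.43) = 75.67^2.3256 = 23422 m/s

v ≈ 23.4 km/s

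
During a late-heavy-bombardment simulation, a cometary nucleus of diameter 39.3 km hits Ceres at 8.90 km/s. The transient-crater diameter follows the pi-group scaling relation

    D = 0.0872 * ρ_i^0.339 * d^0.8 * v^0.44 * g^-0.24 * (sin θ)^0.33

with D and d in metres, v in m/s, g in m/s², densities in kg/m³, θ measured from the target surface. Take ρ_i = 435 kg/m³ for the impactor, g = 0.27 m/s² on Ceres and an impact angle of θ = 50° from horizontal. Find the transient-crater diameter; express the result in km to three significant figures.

D ≈ 222 km

In SI units: d = 39300 m, v = 8900 m/s.
ρ_i^0.339 = 435^0.339 = 7.842
d^0.8 = 39300^0.8 = 4737
v^0.44 = 8900^0.44 = 54.67
g^-0.24 = 0.27^-0.24 = 1.369
(sin 50°)^0.33 = 0.7660^0.33 = 0.9158
D = 0.0872 × 7.842 × 4737 × 54.67 × 1.369 × 0.9158 = 2.220 × 10^5 m
   = 222.0 km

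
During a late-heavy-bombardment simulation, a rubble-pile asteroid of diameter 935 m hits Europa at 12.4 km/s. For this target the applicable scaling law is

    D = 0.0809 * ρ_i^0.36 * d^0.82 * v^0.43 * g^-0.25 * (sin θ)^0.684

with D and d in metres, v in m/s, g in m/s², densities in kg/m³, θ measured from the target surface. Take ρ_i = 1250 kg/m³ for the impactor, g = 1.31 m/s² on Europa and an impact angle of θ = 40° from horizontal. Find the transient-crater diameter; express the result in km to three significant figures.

D ≈ 11.4 km

In SI units: v = 12400 m/s.
ρ_i^0.36 = 1250^0.36 = 13.03
d^0.82 = 935^0.82 = 272.9
v^0.43 = 12400^0.43 = 57.57
g^-0.25 = 1.31^-0.25 = 0.9347
(sin 40°)^0.684 = 0.6428^0.684 = 0.7391
D = 0.0809 × 13.03 × 272.9 × 57.57 × 0.9347 × 0.7391 = 11441 m
   = 11.44 km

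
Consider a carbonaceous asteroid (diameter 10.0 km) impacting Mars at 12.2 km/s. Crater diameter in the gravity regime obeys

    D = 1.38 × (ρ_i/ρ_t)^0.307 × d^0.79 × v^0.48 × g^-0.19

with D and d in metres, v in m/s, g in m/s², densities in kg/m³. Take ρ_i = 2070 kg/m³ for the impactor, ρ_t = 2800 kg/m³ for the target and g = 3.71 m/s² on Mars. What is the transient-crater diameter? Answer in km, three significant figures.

In SI units: d = 10000 m, v = 12200 m/s.
(ρ_i/ρ_t)^0.307 = (2070/2800)^0.307 = 0.9114
d^0.79 = 10000^0.79 = 1445
v^0.48 = 12200^0.48 = 91.51
g^-0.19 = 3.71^-0.19 = 0.7795
D = 1.38 × 0.9114 × 1445 × 91.51 × 0.7795 = 1.296 × 10^5 m
   = 129.6 km

D ≈ 130 km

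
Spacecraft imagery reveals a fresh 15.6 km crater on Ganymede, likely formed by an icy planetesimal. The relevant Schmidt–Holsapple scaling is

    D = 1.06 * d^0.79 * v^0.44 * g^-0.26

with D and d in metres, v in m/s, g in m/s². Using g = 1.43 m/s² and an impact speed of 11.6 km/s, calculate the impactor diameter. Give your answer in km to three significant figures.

d ≈ 1.16 km

Rearranging for d: d = [D / (1.06 · 11600^0.44 · 1.43^-0.26)]^(1/0.79).
D = 15600 m.
11600^0.44 = 61.43
1.43^-0.26 = 0.9112
Denominator = 1.06 × 61.43 × 0.9112 = 59.33
D / 59.33 = 15600 / 59.33 = 262.9
d = 262.9^(1/0.79) = 262.9^1.2658 = 1156 m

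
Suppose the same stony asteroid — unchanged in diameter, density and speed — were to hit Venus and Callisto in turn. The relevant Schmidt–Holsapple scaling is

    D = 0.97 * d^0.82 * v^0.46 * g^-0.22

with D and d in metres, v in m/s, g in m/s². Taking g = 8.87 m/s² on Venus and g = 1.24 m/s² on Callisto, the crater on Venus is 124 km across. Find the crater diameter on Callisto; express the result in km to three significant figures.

All impactor-dependent factors cancel in the ratio, leaving D_Callisto/D_Venus = (g_Callisto/g_Venus)^-0.22.
(1.24/8.87)^-0.22 = 0.1398^-0.22 = 1.542
D_Callisto = 1.542 × 124 km = 191 km

D ≈ 191 km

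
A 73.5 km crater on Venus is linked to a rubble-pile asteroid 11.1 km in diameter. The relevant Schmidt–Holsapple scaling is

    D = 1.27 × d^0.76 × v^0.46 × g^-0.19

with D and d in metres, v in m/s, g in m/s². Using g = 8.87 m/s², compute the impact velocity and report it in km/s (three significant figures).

v ≈ 11.5 km/s

Rearranging for v: v = [D / (1.27 · 11100^0.76 · 8.87^-0.19)]^(1/0.46).
D = 73500 m.
11100^0.76 = 1187
8.87^-0.19 = 0.6605
Denominator = 1.27 × 1187 × 0.6605 = 995.7
D / 995.7 = 73500 / 995.7 = 73.82
v = 73.82^(1/0.46) = 73.82^2.1739 = 11514 m/s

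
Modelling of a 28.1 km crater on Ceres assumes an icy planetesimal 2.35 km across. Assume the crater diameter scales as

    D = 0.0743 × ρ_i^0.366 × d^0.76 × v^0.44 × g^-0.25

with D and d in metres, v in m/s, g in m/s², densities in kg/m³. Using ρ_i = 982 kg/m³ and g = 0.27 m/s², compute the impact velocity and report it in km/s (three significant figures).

Rearranging for v: v = [D / (0.0743 · 982^0.366 · 2350^0.76 · 0.27^-0.25)]^(1/0.44).
D = 28100 m.
982^0.366 = 12.45
2350^0.76 = 364.8
0.27^-0.25 = 1.387
Denominator = 0.0743 × 12.45 × 364.8 × 1.387 = 468.0
D / 468.0 = 28100 / 468.0 = 60.04
v = 60.04^(1/0.44) = 60.04^2.2727 = 11012 m/s

v ≈ 11.0 km/s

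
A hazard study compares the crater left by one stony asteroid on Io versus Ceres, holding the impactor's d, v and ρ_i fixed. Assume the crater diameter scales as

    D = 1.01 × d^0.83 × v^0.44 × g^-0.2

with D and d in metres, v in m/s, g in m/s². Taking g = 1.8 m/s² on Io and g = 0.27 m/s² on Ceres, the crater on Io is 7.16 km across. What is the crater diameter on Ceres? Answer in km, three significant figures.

All impactor-dependent factors cancel in the ratio, leaving D_Ceres/D_Io = (g_Ceres/g_Io)^-0.2.
(0.27/1.8)^-0.2 = 0.1500^-0.2 = 1.461
D_Ceres = 1.461 × 7.16 km = 10.5 km

D ≈ 10.5 km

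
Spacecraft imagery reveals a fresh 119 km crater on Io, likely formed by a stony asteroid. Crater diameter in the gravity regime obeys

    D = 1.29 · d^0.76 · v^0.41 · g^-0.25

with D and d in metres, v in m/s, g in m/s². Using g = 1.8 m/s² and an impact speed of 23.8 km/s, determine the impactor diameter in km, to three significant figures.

Rearranging for d: d = [D / (1.29 · 23800^0.41 · 1.8^-0.25)]^(1/0.76).
D = 119000 m.
23800^0.41 = 62.29
1.8^-0.25 = 0.8633
Denominator = 1.29 × 62.29 × 0.8633 = 69.37
D / 69.37 = 119000 / 69.37 = 1715
d = 1715^(1/0.76) = 1715^1.3158 = 18015 m

d ≈ 18.0 km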